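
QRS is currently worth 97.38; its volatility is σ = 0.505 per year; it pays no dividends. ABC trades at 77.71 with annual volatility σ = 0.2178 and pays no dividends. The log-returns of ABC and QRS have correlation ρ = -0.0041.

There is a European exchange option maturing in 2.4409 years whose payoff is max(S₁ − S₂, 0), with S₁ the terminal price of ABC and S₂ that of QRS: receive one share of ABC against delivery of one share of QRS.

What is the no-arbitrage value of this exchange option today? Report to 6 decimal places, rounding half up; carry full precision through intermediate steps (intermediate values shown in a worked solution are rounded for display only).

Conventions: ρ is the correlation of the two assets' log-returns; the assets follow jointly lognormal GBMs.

exchange price = 20.248195

σ_eff = √(σ₁² + σ₂² − 2ρσ₁σ₂) = √(0.2178² + 0.505² − 2·-0.0041·0.2178·0.505) = 0.550785
d₁ = (ln(S₁/S₂) + (q₂ − q₁ + σ_eff²/2)T) / (σ_eff√T) = (ln(77.71/97.38) + (0.0 − 0.0 + 0.151682)·2.4409) / 0.860512 = 0.168043
d₂ = d₁ − σ_eff√T = 0.168043 − 0.860512 = -0.692468
N(d₁) = 0.566725,  N(d₂) = 0.244322
V = S₁·e^{−q₁T}·N(d₁) − S₂·e^{−q₂T}·N(d₂) = 44.040235 − 23.792040 = 20.248195
Key observation: r never enters — measured in units of QRS, the claim is a call on S₁/S₂ struck at 1, so only the dividend yields and σ_eff matter.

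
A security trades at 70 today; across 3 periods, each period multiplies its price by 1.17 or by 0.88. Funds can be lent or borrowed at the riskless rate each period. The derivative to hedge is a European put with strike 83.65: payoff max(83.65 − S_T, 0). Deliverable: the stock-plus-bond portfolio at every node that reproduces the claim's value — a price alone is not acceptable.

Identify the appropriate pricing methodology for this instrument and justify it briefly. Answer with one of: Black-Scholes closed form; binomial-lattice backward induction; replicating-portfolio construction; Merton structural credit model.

framework: replicating-portfolio construction

Key observation: the deliverable is the dynamic trading strategy on the 3-step tree (spot 70, moves 1.17 and 0.88), so the valuation must go through the node-by-node replicating-portfolio solve.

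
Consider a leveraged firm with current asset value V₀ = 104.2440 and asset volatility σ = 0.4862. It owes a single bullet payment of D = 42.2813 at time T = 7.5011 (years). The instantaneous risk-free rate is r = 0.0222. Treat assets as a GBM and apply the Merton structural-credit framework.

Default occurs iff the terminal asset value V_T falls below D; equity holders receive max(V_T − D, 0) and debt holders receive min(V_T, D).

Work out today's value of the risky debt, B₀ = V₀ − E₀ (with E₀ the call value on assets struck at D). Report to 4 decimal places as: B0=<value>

Work the structural quantities from V₀ = 104.2440 against face 42.2813:
d₁ = [ln(V₀/D) + (r + σ²/2)T] / (σ√T)
   = [ln(104.2440/42.2813) + (0.0222 + 0.5·0.4862²)·7.5011] / (0.4862·√7.5011)
   = [0.902389 + 1.053119] / 1.331611 = 1.468528
d₂ = d₁ − σ√T = 1.468528 − 1.331611 = 0.136917
N(d₁) = 0.929020,  N(d₂) = 0.554452,  e^(−rT) = 0.846602
E₀ = V₀·N(d₁) − D·e^(−rT)·N(d₂)
   = 104.2440·0.929020 − 42.2813·0.846602·0.554452 = 76.997873
B₀ = V₀ − E₀ = 104.2440 − 76.997873 = 27.246127

B0=27.2461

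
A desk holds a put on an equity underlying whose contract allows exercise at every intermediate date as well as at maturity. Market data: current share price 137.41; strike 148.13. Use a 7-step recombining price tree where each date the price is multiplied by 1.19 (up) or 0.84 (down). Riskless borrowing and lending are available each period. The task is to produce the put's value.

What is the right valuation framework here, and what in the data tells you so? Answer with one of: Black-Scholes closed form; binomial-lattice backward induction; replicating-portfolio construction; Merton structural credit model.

Key observation: the exercise right at every one of the 7 steps is what matters: each node needs max(148.13 − S, continuation), which only the stepwise tree valuation starting from spot 137.41 delivers.

framework: binomial-lattice backward induction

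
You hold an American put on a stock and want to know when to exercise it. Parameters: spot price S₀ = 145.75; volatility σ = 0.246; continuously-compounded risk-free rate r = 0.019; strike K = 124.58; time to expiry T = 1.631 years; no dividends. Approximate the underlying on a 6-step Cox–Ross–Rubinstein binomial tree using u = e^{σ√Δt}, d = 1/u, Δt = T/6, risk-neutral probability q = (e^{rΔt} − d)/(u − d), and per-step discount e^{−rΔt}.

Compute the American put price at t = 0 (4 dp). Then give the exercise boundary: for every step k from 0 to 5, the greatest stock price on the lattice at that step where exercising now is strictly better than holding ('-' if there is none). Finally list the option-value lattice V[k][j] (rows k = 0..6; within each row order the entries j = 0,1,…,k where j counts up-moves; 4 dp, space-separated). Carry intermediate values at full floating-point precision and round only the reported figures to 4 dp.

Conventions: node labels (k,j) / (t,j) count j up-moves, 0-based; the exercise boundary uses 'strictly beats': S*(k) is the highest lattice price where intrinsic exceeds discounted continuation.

Δt=0.27183  u=1.13685  d=0.87963  q=0.48811  discount=0.99485
step 6 (expiry): payoffs max(K−S,0) = 57.0656 37.3229 11.8071 0.0000 0.0000 0.0000 0.0000
step 5: (k=5,j=0): S=76.7536, K−S=47.8264, hold=47.1847 ⇒ V=47.8264 exercise | (k=5,j=1): S=99.1979, K−S=25.3821, hold=24.7403 ⇒ V=25.3821 exercise | (k=5,j=2): S=128.2055, K−S=0.0000, hold=6.0128 ⇒ V=6.0128 continue | (k=5,j=3): S=165.6954, K−S=0.0000, hold=0.0000 ⇒ V=0.0000 continue | (k=5,j=4): S=214.1483, K−S=0.0000, hold=0.0000 ⇒ V=0.0000 continue | (k=5,j=5): S=276.7697, K−S=0.0000, hold=0.0000 ⇒ V=0.0000 continue  boundary S*=99.1979
step 4: (k=4,j=0): S=87.2571, K−S=37.3229, hold=36.6812 ⇒ V=37.3229 exercise | (k=4,j=1): S=112.7729, K−S=11.8071, hold=15.8457 ⇒ V=15.8457 continue | (k=4,j=2): S=145.7500, K−S=0.0000, hold=3.0620 ⇒ V=3.0620 continue | (k=4,j=3): S=188.3704, K−S=0.0000, hold=0.0000 ⇒ V=0.0000 continue | (k=4,j=4): S=243.4538, K−S=0.0000, hold=0.0000 ⇒ V=0.0000 continue  boundary S*=87.2571
step 3: (k=3,j=0): S=99.1979, K−S=25.3821, hold=26.7014 ⇒ V=26.7014 continue | (k=3,j=1): S=128.2055, K−S=0.0000, hold=9.5564 ⇒ V=9.5564 continue | (k=3,j=2): S=165.6954, K−S=0.0000, hold=1.5594 ⇒ V=1.5594 continue | (k=3,j=3): S=214.1483, K−S=0.0000, hold=0.0000 ⇒ V=0.0000 continue  boundary S*=-
step 2: (k=2,j=0): S=112.7729, K−S=11.8071, hold=18.2383 ⇒ V=18.2383 continue | (k=2,j=1): S=145.7500, K−S=0.0000, hold=5.6238 ⇒ V=5.6238 continue | (k=2,j=2): S=188.3704, K−S=0.0000, hold=0.7941 ⇒ V=0.7941 continue  boundary S*=-
step 1: (k=1,j=0): S=128.2055, K−S=0.0000, hold=12.0188 ⇒ V=12.0188 continue | (k=1,j=1): S=165.6954, K−S=0.0000, hold=3.2496 ⇒ V=3.2496 continue  boundary S*=-
step 0: (k=0,j=0): S=145.7500, K−S=0.0000, hold=7.6986 ⇒ V=7.6986 continue  boundary S*=-

price = 7.6986
boundary = - - - - 87.2571 99.1979
tree:
7.6986
12.0188 3.2496
18.2383 5.6238 0.7941
26.7014 9.5564 1.5594 0.0000
37.3229 15.8457 3.0620 0.0000 0.0000
47.8264 25.3821 6.0128 0.0000 0.0000 0.0000
57.0656 37.3229 11.8071 0.0000 0.0000 0.0000 0.0000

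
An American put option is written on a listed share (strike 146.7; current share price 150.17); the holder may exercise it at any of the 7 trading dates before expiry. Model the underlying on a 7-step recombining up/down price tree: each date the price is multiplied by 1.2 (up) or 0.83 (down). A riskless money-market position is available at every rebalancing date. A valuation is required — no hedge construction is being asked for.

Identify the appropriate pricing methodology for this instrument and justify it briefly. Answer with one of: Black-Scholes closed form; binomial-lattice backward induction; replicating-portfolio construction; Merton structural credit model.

Key observation: with exercise allowed before expiry on a discrete up/down model (7 steps from spot 150.17), the strike-146.7 put's value must be rolled back through the tree testing early exercise at each node.

framework: binomial-lattice backward induction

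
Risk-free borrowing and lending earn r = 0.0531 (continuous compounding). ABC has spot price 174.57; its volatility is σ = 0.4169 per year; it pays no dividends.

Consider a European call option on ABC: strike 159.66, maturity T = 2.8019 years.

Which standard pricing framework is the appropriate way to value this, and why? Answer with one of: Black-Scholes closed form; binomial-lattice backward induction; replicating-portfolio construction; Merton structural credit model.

Key observation: everything needed for the exact continuous-time valuation of the European call on ABC (strike 159.66) is given, and no feature rules the closed form out.

framework: Black-Scholes closed form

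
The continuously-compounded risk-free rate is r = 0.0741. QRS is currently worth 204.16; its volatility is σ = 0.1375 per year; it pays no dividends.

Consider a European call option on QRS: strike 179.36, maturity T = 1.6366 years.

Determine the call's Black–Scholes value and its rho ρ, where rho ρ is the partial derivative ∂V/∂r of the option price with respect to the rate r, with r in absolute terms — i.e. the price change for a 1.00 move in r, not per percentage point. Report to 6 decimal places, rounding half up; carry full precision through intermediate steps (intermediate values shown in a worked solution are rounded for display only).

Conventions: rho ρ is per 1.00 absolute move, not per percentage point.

price = 46.378672
ρ = 236.486485

σ√T = 0.1375·√1.6366 = 0.175903
d₁ = (ln(S/K) + (r+σ²/2)T) / (σ√T) = (ln(204.16/179.36) + (0.0741+0.1375²/2)·1.6366) / 0.175903 = (0.129509 + 0.136743) / 0.175903 = 1.513628
d₂ = d₁ − σ√T = 1.513628 − 0.175903 = 1.337724
e^{−rT} = 0.885793
N(d₁) = 0.934940,  N(d₂) = 0.909507
Call price V = S·N(d₁) − K·e^{−rT}·N(d₂) = 190.877319 − 144.498647 = 46.378672
ρ = K·T·e^{−rT}·N(d₂) = 236.486485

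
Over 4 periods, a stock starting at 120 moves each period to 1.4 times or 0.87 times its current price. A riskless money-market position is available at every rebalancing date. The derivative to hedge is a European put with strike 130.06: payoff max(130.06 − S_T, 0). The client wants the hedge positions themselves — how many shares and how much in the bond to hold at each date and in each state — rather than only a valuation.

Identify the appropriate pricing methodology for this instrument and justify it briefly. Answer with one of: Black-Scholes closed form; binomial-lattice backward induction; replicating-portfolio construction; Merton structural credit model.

framework: replicating-portfolio construction

Key observation: the mandate to exhibit the hedge at every date and state singles out the replicating-portfolio construction on the 4-period tree with factors 1.4 and 0.87 from 120.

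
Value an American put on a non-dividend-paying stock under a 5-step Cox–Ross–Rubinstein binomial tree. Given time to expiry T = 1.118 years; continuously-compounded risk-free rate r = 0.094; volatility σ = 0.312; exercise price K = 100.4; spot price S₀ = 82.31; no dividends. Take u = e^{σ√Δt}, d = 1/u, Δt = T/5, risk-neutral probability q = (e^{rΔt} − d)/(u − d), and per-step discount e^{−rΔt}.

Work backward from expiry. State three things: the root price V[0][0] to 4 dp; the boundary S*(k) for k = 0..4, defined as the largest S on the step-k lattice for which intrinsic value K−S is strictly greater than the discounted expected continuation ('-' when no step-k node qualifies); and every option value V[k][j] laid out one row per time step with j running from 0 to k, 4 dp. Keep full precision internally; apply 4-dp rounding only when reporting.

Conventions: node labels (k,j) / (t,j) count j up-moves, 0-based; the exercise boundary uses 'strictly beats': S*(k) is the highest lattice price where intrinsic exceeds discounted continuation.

price = 19.0782
boundary = - 71.0198 61.2783 71.0198 82.3100
tree:
19.0782
29.3802 10.8784
39.1217 18.3208 4.8394
47.5270 29.3802 9.4324 1.0381
54.7794 39.1217 18.0900 2.2794 0.0000
61.0370 47.5270 29.3802 5.0050 0.0000 0.0000

params: Δt=0.22360 u=1.15897 d=0.86283 q=0.53491 e^(-rΔt)=0.97920
t_5 payoffs: 61.0370 47.5270 29.3802 5.0050 0.0000 0.0000
t_4: node(4,0) S=45.6206 payoff=54.7794 vs cont=52.6912 → 54.7794 [stop]  node(4,1) S=61.2783 payoff=39.1217 vs cont=37.0335 → 39.1217 [stop]  node(4,2) S=82.3100 payoff=18.0900 vs cont=16.0018 → 18.0900 [stop]  node(4,3) S=110.5601 payoff=0.0000 vs cont=2.2794 → 2.2794 [wait]  node(4,4) S=148.5062 payoff=0.0000 vs cont=0.0000 → 0.0000 [wait]  ⇒ S*(4)=82.3100
t_3: node(3,0) S=52.8730 payoff=47.5270 vs cont=45.4388 → 47.5270 [stop]  node(3,1) S=71.0198 payoff=29.3802 vs cont=27.2919 → 29.3802 [stop]  node(3,2) S=95.3950 payoff=5.0050 vs cont=9.4324 → 9.4324 [wait]  node(3,3) S=128.1361 payoff=0.0000 vs cont=1.0381 → 1.0381 [wait]  ⇒ S*(3)=71.0198
t_2: node(2,0) S=61.2783 payoff=39.1217 vs cont=37.0335 → 39.1217 [stop]  node(2,1) S=82.3100 payoff=18.0900 vs cont=18.3208 → 18.3208 [wait]  node(2,2) S=110.5601 payoff=0.0000 vs cont=4.8394 → 4.8394 [wait]  ⇒ S*(2)=61.2783
t_1: node(1,0) S=71.0198 payoff=29.3802 vs cont=27.4128 → 29.3802 [stop]  node(1,1) S=95.3950 payoff=5.0050 vs cont=10.8784 → 10.8784 [wait]  ⇒ S*(1)=71.0198
t_0: node(0,0) S=82.3100 payoff=18.0900 vs cont=19.0782 → 19.0782 [wait]  ⇒ S*(0)=-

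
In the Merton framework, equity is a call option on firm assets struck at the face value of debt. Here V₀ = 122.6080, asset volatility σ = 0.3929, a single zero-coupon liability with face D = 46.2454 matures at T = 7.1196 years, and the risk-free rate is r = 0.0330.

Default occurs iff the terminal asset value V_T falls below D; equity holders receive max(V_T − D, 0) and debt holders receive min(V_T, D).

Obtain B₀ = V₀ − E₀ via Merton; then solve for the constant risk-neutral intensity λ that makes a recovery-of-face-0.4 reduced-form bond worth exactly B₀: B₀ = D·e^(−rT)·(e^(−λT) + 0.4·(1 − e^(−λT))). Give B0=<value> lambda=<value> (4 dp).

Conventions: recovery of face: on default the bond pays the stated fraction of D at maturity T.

B0=32.6154 lambda=0.0279

Equity is a call on the firm's assets struck at D = 46.2454:
d₁ = [ln(V₀/D) + (r + σ²/2)T] / (σ√T)
   = [ln(122.6080/46.2454) + (0.0330 + 0.5·0.3929²)·7.1196] / (0.3929·√7.1196)
   = [0.975030 + 0.784475] / 1.048359 = 1.678343
d₂ = d₁ − σ√T = 1.678343 − 1.048359 = 0.629984
N(d₁) = 0.953360,  N(d₂) = 0.735648,  e^(−rT) = 0.790613
E₀ = V₀·N(d₁) − D·e^(−rT)·N(d₂)
   = 122.6080·0.953360 − 46.2454·0.790613·0.735648 = 89.992650
B₀ = V₀ − E₀ = 122.6080 − 89.992650 = 32.615350
e^(−λT) = (B₀·e^(rT)/D − 0.4)/(1 − 0.4) = (32.6154·1.264841/46.2454 − 0.4)/0.6 = 0.82008700
λ = −ln(0.82008700)/7.1196 = 0.027859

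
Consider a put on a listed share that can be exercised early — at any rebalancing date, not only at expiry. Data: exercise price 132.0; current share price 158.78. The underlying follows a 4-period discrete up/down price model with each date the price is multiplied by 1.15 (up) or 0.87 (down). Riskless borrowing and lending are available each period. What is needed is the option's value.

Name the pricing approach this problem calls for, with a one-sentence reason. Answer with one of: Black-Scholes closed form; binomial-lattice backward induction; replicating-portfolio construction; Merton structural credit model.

Key observation: an American put (K = 132, S₀ = 158.78) on a 4-date tree has no closed form — the optimal stopping decision is embedded and must be resolved recursively from expiry.

framework: binomial-lattice backward induction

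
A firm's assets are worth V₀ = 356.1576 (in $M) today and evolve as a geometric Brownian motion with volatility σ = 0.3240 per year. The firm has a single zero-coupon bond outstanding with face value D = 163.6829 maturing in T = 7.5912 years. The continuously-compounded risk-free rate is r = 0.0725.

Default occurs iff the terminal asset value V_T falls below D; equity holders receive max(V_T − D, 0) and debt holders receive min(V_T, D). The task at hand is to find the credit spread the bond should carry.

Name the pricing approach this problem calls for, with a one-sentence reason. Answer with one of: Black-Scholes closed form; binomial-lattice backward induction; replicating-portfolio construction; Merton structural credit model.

Key observation: the asked-for credit quantity lives on the firm's capital structure — asset value, asset volatility, debt face 163.6829 — which is the structural model's domain.

framework: Merton structural credit model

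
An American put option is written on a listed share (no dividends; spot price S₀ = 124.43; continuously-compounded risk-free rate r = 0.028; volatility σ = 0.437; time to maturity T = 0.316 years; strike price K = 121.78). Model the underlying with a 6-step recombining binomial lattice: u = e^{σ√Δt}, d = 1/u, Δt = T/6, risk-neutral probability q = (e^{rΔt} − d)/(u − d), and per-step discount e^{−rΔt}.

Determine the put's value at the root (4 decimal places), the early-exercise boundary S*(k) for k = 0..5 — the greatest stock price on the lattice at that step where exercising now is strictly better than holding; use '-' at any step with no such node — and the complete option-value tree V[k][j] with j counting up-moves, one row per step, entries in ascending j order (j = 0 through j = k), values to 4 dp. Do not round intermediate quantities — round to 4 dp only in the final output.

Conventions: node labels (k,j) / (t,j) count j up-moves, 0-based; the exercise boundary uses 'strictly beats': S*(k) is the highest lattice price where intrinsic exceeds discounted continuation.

price = 10.1379
boundary = - - - 92.1004 83.3119 92.1004
tree:
10.1379
15.0784 4.8658
21.6369 8.0845 1.4257
29.6796 13.0698 2.7579 0.0000
38.4681 20.3127 5.3350 0.0000 0.0000
46.4180 29.6796 10.3203 0.0000 0.0000 0.0000
53.6093 38.4681 19.9640 0.0000 0.0000 0.0000 0.0000

Δt=0.05267, u=1.10549, d=0.90458, q=0.48229, disc=e^(-rΔt)=0.99853
k=6 terminal: V=max(K-S,0) → 53.6093 38.4681 19.9640 0.0000 0.0000 0.0000 0.0000
k=5: j=0 S=75.3620 intr=46.4180 cont=46.2386 V=46.4180[EX]; j=1 S=92.1004 intr=29.6796 cont=29.5002 V=29.6796[EX]; j=2 S=112.5565 intr=9.2235 cont=10.3203 V=10.3203[hold]; j=3 S=137.5560 intr=0.0000 cont=0.0000 V=0.0000[hold]; j=4 S=168.1082 intr=0.0000 cont=0.0000 V=0.0000[hold]; j=5 S=205.4461 intr=0.0000 cont=0.0000 V=0.0000[hold]  S*(5)=92.1004
k=4: j=0 S=83.3119 intr=38.4681 cont=38.2887 V=38.4681[EX]; j=1 S=101.8160 intr=19.9640 cont=20.3127 V=20.3127[hold]; j=2 S=124.4300 intr=0.0000 cont=5.3350 V=5.3350[hold]; j=3 S=152.0667 intr=0.0000 cont=0.0000 V=0.0000[hold]; j=4 S=185.8418 intr=0.0000 cont=0.0000 V=0.0000[hold]  S*(4)=83.3119
k=3: j=0 S=92.1004 intr=29.6796 cont=29.6681 V=29.6796[EX]; j=1 S=112.5565 intr=9.2235 cont=13.0698 V=13.0698[hold]; j=2 S=137.5560 intr=0.0000 cont=2.7579 V=2.7579[hold]; j=3 S=168.1082 intr=0.0000 cont=0.0000 V=0.0000[hold]  S*(3)=92.1004
k=2: j=0 S=101.8160 intr=19.9640 cont=21.6369 V=21.6369[hold]; j=1 S=124.4300 intr=0.0000 cont=8.0845 V=8.0845[hold]; j=2 S=152.0667 intr=0.0000 cont=1.4257 V=1.4257[hold]  S*(2)=-
k=1: j=0 S=112.5565 intr=9.2235 cont=15.0784 V=15.0784[hold]; j=1 S=137.5560 intr=0.0000 cont=4.8658 V=4.8658[hold]  S*(1)=-
k=0: j=0 S=124.4300 intr=0.0000 cont=10.1379 V=10.1379[hold]  S*(0)=-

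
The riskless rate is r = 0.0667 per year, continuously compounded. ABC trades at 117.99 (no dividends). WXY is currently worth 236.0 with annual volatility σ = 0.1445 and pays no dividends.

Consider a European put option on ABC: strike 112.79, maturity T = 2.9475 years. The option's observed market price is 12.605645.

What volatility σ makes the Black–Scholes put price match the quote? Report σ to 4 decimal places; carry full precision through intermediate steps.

At σ = 0.3259 the Black–Scholes value reproduces the quote:
σ√T = 0.3259·√2.9475 = 0.559514
d₁ = (ln(S/K) + (r+σ²/2)T) / (σ√T) = (ln(117.99/112.79) + (0.0667+0.3259²/2)·2.9475) / 0.559514 = (0.045072 + 0.353126) / 0.559514 = 0.711686
d₂ = d₁ − σ√T = 0.711686 − 0.559514 = 0.152172
e^{−rT} = 0.821521
N(−d₁) = 0.238330,  N(−d₂) = 0.439526
V = K·e^{−rT}·N(−d₂) − S·N(−d₁) = 40.726153 − 28.120508 = 12.605645 (equal to the quote); since ∂V/∂σ > 0 for all σ, the implied volatility is unique

sigma = 0.3259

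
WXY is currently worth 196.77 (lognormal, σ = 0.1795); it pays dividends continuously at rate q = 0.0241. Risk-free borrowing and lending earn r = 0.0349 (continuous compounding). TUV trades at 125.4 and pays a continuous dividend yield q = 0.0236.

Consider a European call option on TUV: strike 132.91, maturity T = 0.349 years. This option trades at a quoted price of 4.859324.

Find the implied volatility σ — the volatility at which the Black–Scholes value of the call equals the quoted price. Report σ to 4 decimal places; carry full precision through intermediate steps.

At σ = 0.2606 the Black–Scholes value reproduces the quote:
σ√T = 0.2606·√0.349 = 0.153953
d₁ = (ln(S/K) + (r−q+σ²/2)T) / (σ√T) = (ln(125.4/132.91) + (0.0349−0.0236+0.2606²/2)·0.349) / 0.153953 = (-0.058164 + 0.015794) / 0.153953 = -0.275209
d₂ = d₁ − σ√T = -0.275209 − 0.153953 = -0.429162
e^{−rT} = 0.987894
e^{−qT} = 0.991797
N(d₁) = 0.391578,  N(d₂) = 0.333903
V = S·e^{−qT}·N(d₁) − K·e^{−rT}·N(d₂) = 48.701076 − 43.841752 = 4.859324 (matching the quote); vega is positive throughout, so no other σ reproduces this price

sigma = 0.2606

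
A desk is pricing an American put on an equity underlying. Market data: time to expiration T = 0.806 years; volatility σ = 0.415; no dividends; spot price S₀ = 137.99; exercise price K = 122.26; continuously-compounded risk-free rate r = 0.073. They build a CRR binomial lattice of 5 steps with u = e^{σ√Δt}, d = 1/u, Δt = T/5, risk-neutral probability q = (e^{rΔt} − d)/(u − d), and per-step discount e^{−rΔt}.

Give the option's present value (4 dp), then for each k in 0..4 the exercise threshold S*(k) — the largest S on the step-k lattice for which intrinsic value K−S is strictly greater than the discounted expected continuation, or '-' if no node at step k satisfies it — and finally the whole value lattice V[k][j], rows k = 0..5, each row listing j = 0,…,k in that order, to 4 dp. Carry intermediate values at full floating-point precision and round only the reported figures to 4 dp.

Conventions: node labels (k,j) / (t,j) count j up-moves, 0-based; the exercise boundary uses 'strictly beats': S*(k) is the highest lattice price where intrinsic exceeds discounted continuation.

price = 10.0875
boundary = - - - 83.7065 98.8831
tree:
10.0875
16.3341 3.9259
25.6441 7.1818 0.6822
38.5535 13.0253 1.3637 0.0000
51.4007 23.3769 2.7259 0.0000 0.0000
62.2762 38.5535 5.4487 0.0000 0.0000 0.0000

Δt=0.16120, u=1.18131, d=0.84652, q=0.49380, disc=e^(-rΔt)=0.98830
k=5 terminal: V=max(K-S,0) → 62.2762 38.5535 5.4487 0.0000 0.0000 0.0000
k=4: j=0 S=70.8593 intr=51.4007 cont=49.9705 V=51.4007[EX]; j=1 S=98.8831 intr=23.3769 cont=21.9466 V=23.3769[EX]; j=2 S=137.9900 intr=0.0000 cont=2.7259 V=2.7259[hold]; j=3 S=192.5631 intr=0.0000 cont=0.0000 V=0.0000[hold]; j=4 S=268.7191 intr=0.0000 cont=0.0000 V=0.0000[hold]  S*(4)=98.8831
k=3: j=0 S=83.7065 intr=38.5535 cont=37.1232 V=38.5535[EX]; j=1 S=116.8113 intr=5.4487 cont=13.0253 V=13.0253[hold]; j=2 S=163.0085 intr=0.0000 cont=1.3637 V=1.3637[hold]; j=3 S=227.4761 intr=0.0000 cont=0.0000 V=0.0000[hold]  S*(3)=83.7065
k=2: j=0 S=98.8831 intr=23.3769 cont=25.6441 V=25.6441[hold]; j=1 S=137.9900 intr=0.0000 cont=7.1818 V=7.1818[hold]; j=2 S=192.5631 intr=0.0000 cont=0.6822 V=0.6822[hold]  S*(2)=-
k=1: j=0 S=116.8113 intr=5.4487 cont=16.3341 V=16.3341[hold]; j=1 S=163.0085 intr=0.0000 cont=3.9259 V=3.9259[hold]  S*(1)=-
k=0: j=0 S=137.9900 intr=0.0000 cont=10.0875 V=10.0875[hold]  S*(0)=-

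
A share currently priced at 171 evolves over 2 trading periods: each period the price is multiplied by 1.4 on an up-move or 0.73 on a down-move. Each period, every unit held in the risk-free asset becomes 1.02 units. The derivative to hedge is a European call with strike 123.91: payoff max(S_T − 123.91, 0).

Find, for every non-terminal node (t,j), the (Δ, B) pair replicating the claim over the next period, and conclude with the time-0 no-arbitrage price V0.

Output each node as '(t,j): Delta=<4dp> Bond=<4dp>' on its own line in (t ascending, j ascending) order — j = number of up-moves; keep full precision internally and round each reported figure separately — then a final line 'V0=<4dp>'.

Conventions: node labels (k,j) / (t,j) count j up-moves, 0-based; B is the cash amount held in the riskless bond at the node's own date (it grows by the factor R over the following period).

(0,0): Delta=0.8409 Bond=-81.7541
(1,0): Delta=0.6080 Bond=-54.3195
(1,1): Delta=1.0000 Bond=-121.4804
V0=62.0379

Under the risk-neutral measure, an up-move has probability p* = (R−d)/(u−d) = 0.4328 and values discount at R = 1.02.
Payoffs at expiry: V(2,0)=0.0000, V(2,1)=50.8520, V(2,2)=211.2500
Node (1,0) S=124.8300: V=(p*·50.8520+(1−p*)·0.0000)/1.02=21.5790; Δ=(50.8520−0.0000)/(174.7620−91.1259)=0.6080; B=V−Δ·S=-54.3195
Node (1,1) S=239.4000: V=(p*·211.2500+(1−p*)·50.8520)/1.02=117.9196; Δ=(211.2500−50.8520)/(335.1600−174.7620)=1.0000; B=V−Δ·S=-121.4804
Node (0,0) S=171.0000: V=(p*·117.9196+(1−p*)·21.5790)/1.02=62.0379; Δ=(117.9196−21.5790)/(239.4000−124.8300)=0.8409; B=V−Δ·S=-81.7541
As a check, the time-0 holding Δ(0,0)·S0 + B(0,0) comes to 62.0379 — exactly V0.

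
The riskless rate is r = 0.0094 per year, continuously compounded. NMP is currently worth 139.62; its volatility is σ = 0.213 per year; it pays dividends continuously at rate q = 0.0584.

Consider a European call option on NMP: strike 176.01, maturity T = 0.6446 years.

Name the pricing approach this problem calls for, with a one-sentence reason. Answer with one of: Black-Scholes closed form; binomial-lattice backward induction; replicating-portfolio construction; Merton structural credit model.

Key observation: the strike-176.01 call on NMP is European-exercise on a continuously-modelled lognormal underlying, so its value is a single closed-form evaluation.

framework: Black-Scholes closed form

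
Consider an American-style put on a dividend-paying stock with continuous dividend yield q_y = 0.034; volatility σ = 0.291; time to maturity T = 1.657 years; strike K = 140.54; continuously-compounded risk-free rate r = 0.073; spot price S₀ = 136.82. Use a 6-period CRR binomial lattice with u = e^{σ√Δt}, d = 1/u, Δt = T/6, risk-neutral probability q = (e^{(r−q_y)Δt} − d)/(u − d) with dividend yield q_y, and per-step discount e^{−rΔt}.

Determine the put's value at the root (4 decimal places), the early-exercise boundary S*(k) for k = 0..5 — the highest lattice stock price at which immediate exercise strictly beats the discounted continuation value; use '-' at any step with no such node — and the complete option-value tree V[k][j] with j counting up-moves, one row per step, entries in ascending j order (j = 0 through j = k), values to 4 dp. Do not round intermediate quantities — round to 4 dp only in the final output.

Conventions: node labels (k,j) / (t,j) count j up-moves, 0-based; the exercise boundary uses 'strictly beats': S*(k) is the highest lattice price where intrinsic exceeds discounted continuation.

params: Δt=0.27617 u=1.16524 d=0.85819 q=0.49711 e^(-rΔt)=0.98004
t_6 payoffs: 85.8809 66.3250 39.7725 3.7200 0.0000 0.0000 0.0000
t_5: node(5,0) S=63.6909 payoff=76.8491 vs cont=74.6394 → 76.8491 [stop]  node(5,1) S=86.4781 payoff=54.0619 vs cont=52.0652 → 54.0619 [stop]  node(5,2) S=117.4181 payoff=23.1219 vs cont=21.4143 → 23.1219 [stop]  node(5,3) S=159.4278 payoff=0.0000 vs cont=1.8334 → 1.8334 [wait]  node(5,4) S=216.4677 payoff=0.0000 vs cont=0.0000 → 0.0000 [wait]  node(5,5) S=293.9152 payoff=0.0000 vs cont=0.0000 → 0.0000 [wait]  ⇒ S*(5)=117.4181
t_4: node(4,0) S=74.2150 payoff=66.3250 vs cont=64.2137 → 66.3250 [stop]  node(4,1) S=100.7675 payoff=39.7725 vs cont=37.9093 → 39.7725 [stop]  node(4,2) S=136.8200 payoff=3.7200 vs cont=12.2889 → 12.2889 [wait]  node(4,3) S=185.7713 payoff=0.0000 vs cont=0.9036 → 0.9036 [wait]  node(4,4) S=252.2363 payoff=0.0000 vs cont=0.0000 → 0.0000 [wait]  ⇒ S*(4)=100.7675
t_3: node(3,0) S=86.4781 payoff=54.0619 vs cont=52.0652 → 54.0619 [stop]  node(3,1) S=117.4181 payoff=23.1219 vs cont=25.5890 → 25.5890 [wait]  node(3,2) S=159.4278 payoff=0.0000 vs cont=6.4968 → 6.4968 [wait]  node(3,3) S=216.4677 payoff=0.0000 vs cont=0.4453 → 0.4453 [wait]  ⇒ S*(3)=86.4781
t_2: node(2,0) S=100.7675 payoff=39.7725 vs cont=39.1112 → 39.7725 [stop]  node(2,1) S=136.8200 payoff=3.7200 vs cont=15.7768 → 15.7768 [wait]  node(2,2) S=185.7713 payoff=0.0000 vs cont=3.4189 → 3.4189 [wait]  ⇒ S*(2)=100.7675
t_1: node(1,0) S=117.4181 payoff=23.1219 vs cont=27.2882 → 27.2882 [wait]  node(1,1) S=159.4278 payoff=0.0000 vs cont=9.4413 → 9.4413 [wait]  ⇒ S*(1)=-
t_0: node(0,0) S=136.8200 payoff=3.7200 vs cont=18.0488 → 18.0488 [wait]  ⇒ S*(0)=-

price = 18.0488
boundary = - - 100.7675 86.4781 100.7675 117.4181
tree:
18.0488
27.2882 9.4413
39.7725 15.7768 3.4189
54.0619 25.5890 6.4968 0.4453
66.3250 39.7725 12.2889 0.9036 0.0000
76.8491 54.0619 23.1219 1.8334 0.0000 0.0000
85.8809 66.3250 39.7725 3.7200 0.0000 0.0000 0.0000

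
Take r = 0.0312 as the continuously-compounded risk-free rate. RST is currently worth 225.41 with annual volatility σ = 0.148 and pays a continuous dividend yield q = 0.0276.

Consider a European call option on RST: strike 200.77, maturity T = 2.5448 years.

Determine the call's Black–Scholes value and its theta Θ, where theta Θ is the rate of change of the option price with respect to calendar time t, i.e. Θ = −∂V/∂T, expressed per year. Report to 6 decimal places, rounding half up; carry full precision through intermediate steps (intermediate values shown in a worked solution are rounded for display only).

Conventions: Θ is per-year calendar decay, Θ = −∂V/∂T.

σ√T = 0.148·√2.5448 = 0.236096
d₁ = (ln(S/K) + (r−q+σ²/2)T) / (σ√T) = (ln(225.41/200.77) + (0.0312−0.0276+0.148²/2)·2.5448) / 0.236096 = (0.115761 + 0.037032) / 0.236096 = 0.647165
d₂ = d₁ − σ√T = 0.647165 − 0.236096 = 0.411069
e^{−rT} = 0.923672
e^{−qT} = 0.932173
N(d₁) = 0.741237,  N(d₂) = 0.659489
Call price V = S·e^{−qT}·N(d₁) − K·e^{−rT}·N(d₂) = 155.749659 − 122.299386 = 33.450273
φ(d₁) = (1/√(2π))·e^{−d₁²/2} = 0.323567
Θ = −S·e^{−qT}·φ(d₁)·σ/(2√T) + q·S·e^{−qT}·N(d₁) − r·K·e^{−rT}·N(d₂) = −3.153834 + 4.298691 − 3.815741 = -2.670884

price = 33.450273
Θ = -2.670884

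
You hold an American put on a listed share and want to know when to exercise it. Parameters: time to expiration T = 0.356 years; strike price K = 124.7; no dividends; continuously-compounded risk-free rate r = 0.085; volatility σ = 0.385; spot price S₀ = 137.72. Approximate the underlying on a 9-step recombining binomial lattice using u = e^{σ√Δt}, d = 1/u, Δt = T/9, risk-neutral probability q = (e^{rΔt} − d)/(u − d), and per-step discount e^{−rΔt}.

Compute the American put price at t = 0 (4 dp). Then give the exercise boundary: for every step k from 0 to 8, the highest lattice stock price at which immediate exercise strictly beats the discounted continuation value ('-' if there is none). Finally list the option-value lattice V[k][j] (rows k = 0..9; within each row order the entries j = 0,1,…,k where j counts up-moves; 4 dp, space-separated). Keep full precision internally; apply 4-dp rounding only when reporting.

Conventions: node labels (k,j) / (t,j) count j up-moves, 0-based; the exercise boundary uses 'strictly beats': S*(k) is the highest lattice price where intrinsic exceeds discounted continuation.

price = 5.3839
boundary = - - - - - 93.9129 101.3864 93.9129 101.3864
tree:
5.3839
8.1409 2.6941
11.9775 4.4021 1.0234
17.0666 7.0261 1.8373 0.2256
23.4238 10.8954 3.2474 0.4553 0.0000
30.7871 16.3004 5.6245 0.9190 0.0000 0.0000
37.7097 23.3136 9.4754 1.8546 0.0000 0.0000 0.0000
44.1220 30.7871 15.3375 3.7430 0.0000 0.0000 0.0000 0.0000
50.0617 37.7097 23.3136 7.5540 0.0000 0.0000 0.0000 0.0000 0.0000
55.5635 44.1220 30.7871 15.2454 0.0000 0.0000 0.0000 0.0000 0.0000 0.0000

Δt=0.03956, u=1.07958, d=0.92629, q=0.50284, disc=e^(-rΔt)=0.99664
k=9 terminal: V=max(K-S,0) → 55.5635 44.1220 30.7871 15.2454 0.0000 0.0000 0.0000 0.0000 0.0000 0.0000
k=8: j=0 S=74.6383 intr=50.0617 cont=49.6431 V=50.0617[EX]; j=1 S=86.9903 intr=37.7097 cont=37.2911 V=37.7097[EX]; j=2 S=101.3864 intr=23.3136 cont=22.8951 V=23.3136[EX]; j=3 S=118.1648 intr=6.5352 cont=7.5540 V=7.5540[hold]; j=4 S=137.7200 intr=0.0000 cont=0.0000 V=0.0000[hold]; j=5 S=160.5114 intr=0.0000 cont=0.0000 V=0.0000[hold]; j=6 S=187.0745 intr=0.0000 cont=0.0000 V=0.0000[hold]; j=7 S=218.0335 intr=0.0000 cont=0.0000 V=0.0000[hold]; j=8 S=254.1160 intr=0.0000 cont=0.0000 V=0.0000[hold]  S*(8)=101.3864
k=7: j=0 S=80.5780 intr=44.1220 cont=43.7035 V=44.1220[EX]; j=1 S=93.9129 intr=30.7871 cont=30.3686 V=30.7871[EX]; j=2 S=109.4546 intr=15.2454 cont=15.3375 V=15.3375[hold]; j=3 S=127.5683 intr=0.0000 cont=3.7430 V=3.7430[hold]; j=4 S=148.6796 intr=0.0000 cont=0.0000 V=0.0000[hold]; j=5 S=173.2847 intr=0.0000 cont=0.0000 V=0.0000[hold]; j=6 S=201.9616 intr=0.0000 cont=0.0000 V=0.0000[hold]; j=7 S=235.3844 intr=0.0000 cont=0.0000 V=0.0000[hold]  S*(7)=93.9129
k=6: j=0 S=86.9903 intr=37.7097 cont=37.2911 V=37.7097[EX]; j=1 S=101.3864 intr=23.3136 cont=22.9412 V=23.3136[EX]; j=2 S=118.1648 intr=6.5352 cont=9.4754 V=9.4754[hold]; j=3 S=137.7200 intr=0.0000 cont=1.8546 V=1.8546[hold]; j=4 S=160.5114 intr=0.0000 cont=0.0000 V=0.0000[hold]; j=5 S=187.0745 intr=0.0000 cont=0.0000 V=0.0000[hold]; j=6 S=218.0335 intr=0.0000 cont=0.0000 V=0.0000[hold]  S*(6)=101.3864
k=5: j=0 S=93.9129 intr=30.7871 cont=30.3686 V=30.7871[EX]; j=1 S=109.4546 intr=15.2454 cont=16.3004 V=16.3004[hold]; j=2 S=127.5683 intr=0.0000 cont=5.6245 V=5.6245[hold]; j=3 S=148.6796 intr=0.0000 cont=0.9190 V=0.9190[hold]; j=4 S=173.2847 intr=0.0000 cont=0.0000 V=0.0000[hold]; j=5 S=201.9616 intr=0.0000 cont=0.0000 V=0.0000[hold]  S*(5)=93.9129
k=4: j=0 S=101.3864 intr=23.3136 cont=23.4238 V=23.4238[hold]; j=1 S=118.1648 intr=6.5352 cont=10.8954 V=10.8954[hold]; j=2 S=137.7200 intr=0.0000 cont=3.2474 V=3.2474[hold]; j=3 S=160.5114 intr=0.0000 cont=0.4553 V=0.4553[hold]; j=4 S=187.0745 intr=0.0000 cont=0.0000 V=0.0000[hold]  S*(4)=-
k=3: j=0 S=109.4546 intr=15.2454 cont=17.0666 V=17.0666[hold]; j=1 S=127.5683 intr=0.0000 cont=7.0261 V=7.0261[hold]; j=2 S=148.6796 intr=0.0000 cont=1.8373 V=1.8373[hold]; j=3 S=173.2847 intr=0.0000 cont=0.2256 V=0.2256[hold]  S*(3)=-
k=2: j=0 S=118.1648 intr=6.5352 cont=11.9775 V=11.9775[hold]; j=1 S=137.7200 intr=0.0000 cont=4.4021 V=4.4021[hold]; j=2 S=160.5114 intr=0.0000 cont=1.0234 V=1.0234[hold]  S*(2)=-
k=1: j=0 S=127.5683 intr=0.0000 cont=8.1409 V=8.1409[hold]; j=1 S=148.6796 intr=0.0000 cont=2.6941 V=2.6941[hold]  S*(1)=-
k=0: j=0 S=137.7200 intr=0.0000 cont=5.3839 V=5.3839[hold]  S*(0)=-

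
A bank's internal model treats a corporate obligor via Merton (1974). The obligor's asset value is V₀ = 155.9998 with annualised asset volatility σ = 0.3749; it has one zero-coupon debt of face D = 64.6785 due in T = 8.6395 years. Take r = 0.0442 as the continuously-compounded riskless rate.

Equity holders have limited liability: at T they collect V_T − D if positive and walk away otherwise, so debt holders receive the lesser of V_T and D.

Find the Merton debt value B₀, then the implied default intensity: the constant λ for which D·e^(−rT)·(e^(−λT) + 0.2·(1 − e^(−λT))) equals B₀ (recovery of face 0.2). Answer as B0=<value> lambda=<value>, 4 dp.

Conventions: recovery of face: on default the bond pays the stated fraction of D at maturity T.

B0=38.9642 lambda=0.0184

Equity is a call on the firm's assets struck at D = 64.6785:
d₁ = [ln(V₀/D) + (r + σ²/2)T] / (σ√T)
   = [ln(155.9998/64.6785) + (0.0442 + 0.5·0.3749²)·8.6395] / (0.3749·√8.6395)
   = [0.880426 + 0.989007] / 1.101945 = 1.696485
d₂ = d₁ − σ√T = 1.696485 − 1.101945 = 0.594541
N(d₁) = 0.955103,  N(d₂) = 0.723925,  e^(−rT) = 0.682587
E₀ = V₀·N(d₁) − D·e^(−rT)·N(d₂)
   = 155.9998·0.955103 − 64.6785·0.682587·0.723925 = 117.035557
B₀ = V₀ − E₀ = 155.9998 − 117.035557 = 38.964243
e^(−λT) = (B₀·e^(rT)/D − 0.2)/(1 − 0.2) = (38.9642·1.465016/64.6785 − 0.2)/0.8 = 0.85320975
λ = −ln(0.85320975)/8.6395 = 0.018375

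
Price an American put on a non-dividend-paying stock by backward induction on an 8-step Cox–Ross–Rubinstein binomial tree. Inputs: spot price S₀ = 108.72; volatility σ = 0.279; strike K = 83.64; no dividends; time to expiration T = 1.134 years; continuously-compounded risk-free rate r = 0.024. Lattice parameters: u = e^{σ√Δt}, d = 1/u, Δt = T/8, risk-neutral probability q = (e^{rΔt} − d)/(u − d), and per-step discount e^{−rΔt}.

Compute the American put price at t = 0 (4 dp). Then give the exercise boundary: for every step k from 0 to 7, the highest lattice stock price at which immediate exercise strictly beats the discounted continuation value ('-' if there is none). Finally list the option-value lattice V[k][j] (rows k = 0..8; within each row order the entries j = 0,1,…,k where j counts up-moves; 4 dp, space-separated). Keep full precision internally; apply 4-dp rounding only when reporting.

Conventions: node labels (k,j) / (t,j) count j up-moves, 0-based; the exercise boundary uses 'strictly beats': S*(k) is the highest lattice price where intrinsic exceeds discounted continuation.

price = 2.4769
boundary = - - - - - - 57.8886 64.3002
tree:
2.4769
3.9591 0.9511
6.1859 1.6686 0.2108
9.3987 2.8843 0.4146 0.0000
13.7919 4.8908 0.8157 0.0000 0.0000
19.3708 8.0801 1.6047 0.0000 0.0000 0.0000
25.7514 12.8633 3.1569 0.0000 0.0000 0.0000 0.0000
31.5237 19.3398 6.2106 0.0000 0.0000 0.0000 0.0000 0.0000
36.7204 25.7514 12.2181 0.0000 0.0000 0.0000 0.0000 0.0000 0.0000

Δt=0.14175, u=1.11076, d=0.90029, q=0.48995, disc=e^(-rΔt)=0.99660
k=8 terminal: V=max(K-S,0) → 36.7204 25.7514 12.2181 0.0000 0.0000 0.0000 0.0000 0.0000 0.0000
k=7: j=0 S=52.1163 intr=31.5237 cont=31.2397 V=31.5237[EX]; j=1 S=64.3002 intr=19.3398 cont=19.0558 V=19.3398[EX]; j=2 S=79.3325 intr=4.3075 cont=6.2106 V=6.2106[hold]; j=3 S=97.8791 intr=0.0000 cont=0.0000 V=0.0000[hold]; j=4 S=120.7616 intr=0.0000 cont=0.0000 V=0.0000[hold]; j=5 S=148.9937 intr=0.0000 cont=0.0000 V=0.0000[hold]; j=6 S=183.8259 intr=0.0000 cont=0.0000 V=0.0000[hold]; j=7 S=226.8013 intr=0.0000 cont=0.0000 V=0.0000[hold]  S*(7)=64.3002
k=6: j=0 S=57.8886 intr=25.7514 cont=25.4674 V=25.7514[EX]; j=1 S=71.4219 intr=12.2181 cont=12.8633 V=12.8633[hold]; j=2 S=88.1192 intr=0.0000 cont=3.1569 V=3.1569[hold]; j=3 S=108.7200 intr=0.0000 cont=0.0000 V=0.0000[hold]; j=4 S=134.1369 intr=0.0000 cont=0.0000 V=0.0000[hold]; j=5 S=165.4959 intr=0.0000 cont=0.0000 V=0.0000[hold]; j=6 S=204.1861 intr=0.0000 cont=0.0000 V=0.0000[hold]  S*(6)=57.8886
k=5: j=0 S=64.3002 intr=19.3398 cont=19.3708 V=19.3708[hold]; j=1 S=79.3325 intr=4.3075 cont=8.0801 V=8.0801[hold]; j=2 S=97.8791 intr=0.0000 cont=1.6047 V=1.6047[hold]; j=3 S=120.7616 intr=0.0000 cont=0.0000 V=0.0000[hold]; j=4 S=148.9937 intr=0.0000 cont=0.0000 V=0.0000[hold]; j=5 S=183.8259 intr=0.0000 cont=0.0000 V=0.0000[hold]  S*(5)=-
k=4: j=0 S=71.4219 intr=12.2181 cont=13.7919 V=13.7919[hold]; j=1 S=88.1192 intr=0.0000 cont=4.8908 V=4.8908[hold]; j=2 S=108.7200 intr=0.0000 cont=0.8157 V=0.8157[hold]; j=3 S=134.1369 intr=0.0000 cont=0.0000 V=0.0000[hold]; j=4 S=165.4959 intr=0.0000 cont=0.0000 V=0.0000[hold]  S*(4)=-
k=3: j=0 S=79.3325 intr=4.3075 cont=9.3987 V=9.3987[hold]; j=1 S=97.8791 intr=0.0000 cont=2.8843 V=2.8843[hold]; j=2 S=120.7616 intr=0.0000 cont=0.4146 V=0.4146[hold]; j=3 S=148.9937 intr=0.0000 cont=0.0000 V=0.0000[hold]  S*(3)=-
k=2: j=0 S=88.1192 intr=0.0000 cont=6.1859 V=6.1859[hold]; j=1 S=108.7200 intr=0.0000 cont=1.6686 V=1.6686[hold]; j=2 S=134.1369 intr=0.0000 cont=0.2108 V=0.2108[hold]  S*(2)=-
k=1: j=0 S=97.8791 intr=0.0000 cont=3.9591 V=3.9591[hold]; j=1 S=120.7616 intr=0.0000 cont=0.9511 V=0.9511[hold]  S*(1)=-
k=0: j=0 S=108.7200 intr=0.0000 cont=2.4769 V=2.4769[hold]  S*(0)=-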